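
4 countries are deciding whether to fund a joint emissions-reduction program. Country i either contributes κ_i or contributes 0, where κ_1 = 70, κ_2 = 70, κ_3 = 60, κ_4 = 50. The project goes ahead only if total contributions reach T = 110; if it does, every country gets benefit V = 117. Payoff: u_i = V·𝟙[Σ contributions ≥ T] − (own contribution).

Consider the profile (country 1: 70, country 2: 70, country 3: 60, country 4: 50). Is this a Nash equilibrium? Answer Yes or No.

Total = 250 ≥ 110: provided.
Country 1 (pledges 70, payoff 47): dropping to 0 → total 180, payoff 117. Profitable deviation.

No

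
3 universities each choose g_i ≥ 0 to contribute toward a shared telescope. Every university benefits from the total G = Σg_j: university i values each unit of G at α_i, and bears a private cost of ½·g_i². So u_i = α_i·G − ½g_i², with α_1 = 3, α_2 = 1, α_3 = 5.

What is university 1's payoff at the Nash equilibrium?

22.5

University i's FOC: ∂u_i/∂g_i = α_i − g_i = 0, so g_i* = α_i.
NE contributions = (3, 1, 5); G = 9.
u_1 = α_1·G − ½·(g_1)² = 3·9 − ½·3² = 22.5.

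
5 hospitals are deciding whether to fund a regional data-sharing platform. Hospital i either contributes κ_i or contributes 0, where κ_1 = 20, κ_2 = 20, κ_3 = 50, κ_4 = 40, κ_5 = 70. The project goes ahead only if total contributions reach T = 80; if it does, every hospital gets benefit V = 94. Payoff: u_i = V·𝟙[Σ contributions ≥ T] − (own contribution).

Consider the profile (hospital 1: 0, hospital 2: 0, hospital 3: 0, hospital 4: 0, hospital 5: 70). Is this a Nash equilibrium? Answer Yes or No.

No

Total = 70 < 80: not provided.
Hospital 1 (pledges 0, payoff 0): pledging 20 → total 90, payoff 74. Profitable deviation.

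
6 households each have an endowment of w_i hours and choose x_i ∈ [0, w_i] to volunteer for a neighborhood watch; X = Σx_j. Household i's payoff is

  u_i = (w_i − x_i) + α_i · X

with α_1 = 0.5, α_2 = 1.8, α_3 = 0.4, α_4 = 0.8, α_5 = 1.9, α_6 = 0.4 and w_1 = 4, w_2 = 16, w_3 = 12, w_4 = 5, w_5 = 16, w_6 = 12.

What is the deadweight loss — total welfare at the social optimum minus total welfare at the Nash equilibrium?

∂u_i/∂x_i = α_i − 1, so household i contributes w_i if α_i > 1, else 0.
α_i > 1 for i ∈ {2, 5}; NE contributions (0, 16, 0, 0, 16, 0), X = 32.
W^NE = Σw_i − X^NE + (Σα_i)·X^NE = 65 + 4.8·32 = 218.6.
Planner: ∂(Σu_j)/∂x_i = Σα_j − 1 = 4.8 > 0, so everyone contributes w_i; X^SO = 65, W^SO = 65 + 4.8·65 = 377.
Deadweight loss = 158.4.

158.4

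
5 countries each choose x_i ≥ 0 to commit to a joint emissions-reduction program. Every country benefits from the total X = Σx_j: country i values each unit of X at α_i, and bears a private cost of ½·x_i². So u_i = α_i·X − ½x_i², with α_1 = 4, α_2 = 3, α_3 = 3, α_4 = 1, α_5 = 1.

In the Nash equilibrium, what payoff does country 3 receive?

Country i's FOC: ∂u_i/∂x_i = α_i − x_i = 0, so x_i* = α_i.
NE contributions = (4, 3, 3, 1, 1); X = 12.
u_3 = α_3·X − ½·(x_3)² = 3·12 − ½·3² = 31.5.

31.5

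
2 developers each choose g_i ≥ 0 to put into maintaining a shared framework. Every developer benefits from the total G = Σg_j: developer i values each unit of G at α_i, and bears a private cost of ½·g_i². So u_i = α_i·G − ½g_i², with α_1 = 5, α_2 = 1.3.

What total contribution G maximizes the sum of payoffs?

Planner FOC: ∂(Σu_j)/∂g_i = (Σα_j) − g_i = 0, so g_i^SO = Σα_j = 6.3 for every i; G^SO = 12.6.

12.6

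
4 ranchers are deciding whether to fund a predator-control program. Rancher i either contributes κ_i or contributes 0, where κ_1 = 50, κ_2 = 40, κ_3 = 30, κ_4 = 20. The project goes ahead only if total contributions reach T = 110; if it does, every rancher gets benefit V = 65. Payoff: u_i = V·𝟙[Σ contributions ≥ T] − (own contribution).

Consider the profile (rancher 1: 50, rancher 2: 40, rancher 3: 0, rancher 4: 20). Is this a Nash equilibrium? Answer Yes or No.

Yes

Total = 110 ≥ 110: provided.
Rancher 1 (pledges 50, payoff 15): dropping to 0 → total 60, payoff 0. No gain.
Rancher 2 (pledges 40, payoff 25): dropping to 0 → total 70, payoff 0. No gain.
Rancher 3 (pledges 0, payoff 65): pledging 30 → total 140, payoff 35. No gain.
Rancher 4 (pledges 20, payoff 45): dropping to 0 → total 90, payoff 0. No gain.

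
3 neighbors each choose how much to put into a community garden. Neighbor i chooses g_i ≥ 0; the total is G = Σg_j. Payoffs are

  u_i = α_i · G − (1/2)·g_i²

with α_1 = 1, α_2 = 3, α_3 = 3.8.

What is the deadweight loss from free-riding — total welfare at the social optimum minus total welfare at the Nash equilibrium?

Neighbor i's FOC: ∂u_i/∂g_i = α_i − g_i = 0, so g_i* = α_i.
NE contributions = (1, 3, 3.8); G = 7.8.
W^NE = (Σα)·G − ½Σα_i² = 7.8² − ½·24.44 = 48.62.
Planner sets g_i = Σα_j = 7.8 for every i, so G^SO = 3·7.8 = 23.4.
W^SO = (Σα)·G^SO − ½·3·(Σα)² = (3/2)·7.8² = 91.26.
Deadweight loss = W^SO − W^NE = 42.64.

42.64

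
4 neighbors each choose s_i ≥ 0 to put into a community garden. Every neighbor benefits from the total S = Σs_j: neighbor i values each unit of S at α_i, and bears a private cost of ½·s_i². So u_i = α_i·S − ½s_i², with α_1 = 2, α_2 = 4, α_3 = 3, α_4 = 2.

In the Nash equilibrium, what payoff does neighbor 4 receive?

Neighbor i's FOC: ∂u_i/∂s_i = α_i − s_i = 0, so s_i* = α_i.
NE contributions = (2, 4, 3, 2); S = 11.
u_4 = α_4·S − ½·(s_4)² = 2·11 − ½·2² = 20.

20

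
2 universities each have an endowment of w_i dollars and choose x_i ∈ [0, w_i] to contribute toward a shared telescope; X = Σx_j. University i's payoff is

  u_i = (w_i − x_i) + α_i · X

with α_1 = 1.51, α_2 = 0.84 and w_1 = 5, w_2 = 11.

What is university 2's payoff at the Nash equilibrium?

∂u_i/∂x_i = α_i − 1, so university i contributes w_i if α_i > 1, else 0.
α_i > 1 for i ∈ {1}; NE contributions (5, 0), X = 5.
u_2 = (11 − 0) + 0.84·5 = 15.2.

15.2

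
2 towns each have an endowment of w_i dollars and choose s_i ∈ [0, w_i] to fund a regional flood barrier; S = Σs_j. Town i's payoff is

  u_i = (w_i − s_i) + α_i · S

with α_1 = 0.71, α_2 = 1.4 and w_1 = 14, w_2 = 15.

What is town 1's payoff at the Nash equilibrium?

24.65

∂u_i/∂s_i = α_i − 1, so town i contributes w_i if α_i > 1, else 0.
α_i > 1 for i ∈ {2}; NE contributions (0, 15), S = 15.
u_1 = (14 − 0) + 0.71·15 = 24.65.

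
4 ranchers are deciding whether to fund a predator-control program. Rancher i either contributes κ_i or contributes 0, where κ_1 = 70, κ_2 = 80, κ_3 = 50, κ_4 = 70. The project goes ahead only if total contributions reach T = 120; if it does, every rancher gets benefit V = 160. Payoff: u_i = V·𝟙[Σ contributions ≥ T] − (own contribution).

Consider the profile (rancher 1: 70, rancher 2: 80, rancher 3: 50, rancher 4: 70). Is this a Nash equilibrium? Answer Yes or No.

Total = 270 ≥ 120: provided.
Rancher 1 (pledges 70, payoff 90): dropping to 0 → total 200, payoff 160. Profitable deviation.

No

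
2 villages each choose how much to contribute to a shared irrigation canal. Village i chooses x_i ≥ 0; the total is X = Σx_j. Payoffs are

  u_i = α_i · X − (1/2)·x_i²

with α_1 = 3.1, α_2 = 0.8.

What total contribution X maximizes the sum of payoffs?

7.8

Planner FOC: ∂(Σu_j)/∂x_i = (Σα_j) − x_i = 0, so x_i^SO = Σα_j = 3.9 for every i; X^SO = 7.8.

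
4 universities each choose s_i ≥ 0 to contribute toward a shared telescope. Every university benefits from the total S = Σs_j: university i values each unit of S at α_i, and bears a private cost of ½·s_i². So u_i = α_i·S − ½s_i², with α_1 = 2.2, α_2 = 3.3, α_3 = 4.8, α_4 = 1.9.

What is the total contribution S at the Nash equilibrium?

University i's FOC: ∂u_i/∂s_i = α_i − s_i = 0, so s_i* = α_i.
NE contributions = (2.2, 3.3, 4.8, 1.9); S = 12.2.

12.2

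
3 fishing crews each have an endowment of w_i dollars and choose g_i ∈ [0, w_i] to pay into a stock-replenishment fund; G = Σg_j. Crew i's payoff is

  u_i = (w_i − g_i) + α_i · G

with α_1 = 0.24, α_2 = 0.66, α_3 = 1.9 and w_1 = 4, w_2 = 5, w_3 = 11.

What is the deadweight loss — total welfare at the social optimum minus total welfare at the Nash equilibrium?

∂u_i/∂g_i = α_i − 1, so crew i contributes w_i if α_i > 1, else 0.
α_i > 1 for i ∈ {3}; NE contributions (0, 0, 11), G = 11.
W^NE = Σw_i − G^NE + (Σα_i)·G^NE = 20 + 1.8·11 = 39.8.
Planner: ∂(Σu_j)/∂g_i = Σα_j − 1 = 1.8 > 0, so everyone contributes w_i; G^SO = 20, W^SO = 20 + 1.8·20 = 56.
Deadweight loss = 16.2.

16.2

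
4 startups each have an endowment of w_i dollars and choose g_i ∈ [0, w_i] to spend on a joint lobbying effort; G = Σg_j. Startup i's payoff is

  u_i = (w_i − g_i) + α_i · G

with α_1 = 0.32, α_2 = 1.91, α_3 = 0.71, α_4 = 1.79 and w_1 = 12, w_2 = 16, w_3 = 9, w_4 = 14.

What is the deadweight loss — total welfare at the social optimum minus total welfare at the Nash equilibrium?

∂u_i/∂g_i = α_i − 1, so startup i contributes w_i if α_i > 1, else 0.
α_i > 1 for i ∈ {2, 4}; NE contributions (0, 16, 0, 14), G = 30.
W^NE = Σw_i − G^NE + (Σα_i)·G^NE = 51 + 3.73·30 = 162.9.
Planner: ∂(Σu_j)/∂g_i = Σα_j − 1 = 3.73 > 0, so everyone contributes w_i; G^SO = 51, W^SO = 51 + 3.73·51 = 241.23.
Deadweight loss = 78.33.

78.33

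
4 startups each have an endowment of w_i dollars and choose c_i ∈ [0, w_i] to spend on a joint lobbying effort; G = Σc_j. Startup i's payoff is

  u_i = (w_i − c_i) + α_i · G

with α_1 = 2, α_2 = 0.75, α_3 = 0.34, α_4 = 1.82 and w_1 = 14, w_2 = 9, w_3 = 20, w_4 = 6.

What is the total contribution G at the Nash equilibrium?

20

∂u_i/∂c_i = α_i − 1, so startup i contributes w_i if α_i > 1, else 0.
α_i > 1 for i ∈ {1, 4}; NE contributions (14, 0, 0, 6), G = 20.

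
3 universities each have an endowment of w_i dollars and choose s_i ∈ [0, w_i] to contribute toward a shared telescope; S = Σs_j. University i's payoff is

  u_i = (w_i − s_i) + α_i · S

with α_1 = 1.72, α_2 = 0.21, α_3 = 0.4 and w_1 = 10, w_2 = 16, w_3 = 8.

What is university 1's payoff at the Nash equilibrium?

17.2

∂u_i/∂s_i = α_i − 1, so university i contributes w_i if α_i > 1, else 0.
α_i > 1 for i ∈ {1}; NE contributions (10, 0, 0), S = 10.
u_1 = (10 − 10) + 1.72·10 = 17.2.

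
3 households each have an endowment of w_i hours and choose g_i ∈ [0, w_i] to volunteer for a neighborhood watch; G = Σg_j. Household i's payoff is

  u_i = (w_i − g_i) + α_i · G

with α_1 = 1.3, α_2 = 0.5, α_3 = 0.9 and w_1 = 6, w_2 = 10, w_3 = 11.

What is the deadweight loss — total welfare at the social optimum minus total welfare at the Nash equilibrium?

∂u_i/∂g_i = α_i − 1, so household i contributes w_i if α_i > 1, else 0.
α_i > 1 for i ∈ {1}; NE contributions (6, 0, 0), G = 6.
W^NE = Σw_i − G^NE + (Σα_i)·G^NE = 27 + 1.7·6 = 37.2.
Planner: ∂(Σu_j)/∂g_i = Σα_j − 1 = 1.7 > 0, so everyone contributes w_i; G^SO = 27, W^SO = 27 + 1.7·27 = 72.9.
Deadweight loss = 35.7.

35.7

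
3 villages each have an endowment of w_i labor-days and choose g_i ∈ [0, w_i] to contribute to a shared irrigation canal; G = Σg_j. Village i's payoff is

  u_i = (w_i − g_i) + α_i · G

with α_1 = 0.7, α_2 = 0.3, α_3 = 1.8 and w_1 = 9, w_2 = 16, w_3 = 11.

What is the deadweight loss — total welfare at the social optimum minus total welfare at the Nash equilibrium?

45

∂u_i/∂g_i = α_i − 1, so village i contributes w_i if α_i > 1, else 0.
α_i > 1 for i ∈ {3}; NE contributions (0, 0, 11), G = 11.
W^NE = Σw_i − G^NE + (Σα_i)·G^NE = 36 + 1.8·11 = 55.8.
Planner: ∂(Σu_j)/∂g_i = Σα_j − 1 = 1.8 > 0, so everyone contributes w_i; G^SO = 36, W^SO = 36 + 1.8·36 = 100.8.
Deadweight loss = 45.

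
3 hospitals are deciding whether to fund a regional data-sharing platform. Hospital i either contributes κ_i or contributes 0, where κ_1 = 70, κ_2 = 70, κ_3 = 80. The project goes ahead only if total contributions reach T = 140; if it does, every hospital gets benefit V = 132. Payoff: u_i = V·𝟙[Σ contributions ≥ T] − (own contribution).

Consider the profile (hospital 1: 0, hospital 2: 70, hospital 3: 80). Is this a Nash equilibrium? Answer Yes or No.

Total = 150 ≥ 140: provided.
Hospital 1 (pledges 0, payoff 132): pledging 70 → total 220, payoff 62. No gain.
Hospital 2 (pledges 70, payoff 62): dropping to 0 → total 80, payoff 0. No gain.
Hospital 3 (pledges 80, payoff 52): dropping to 0 → total 70, payoff 0. No gain.

Yes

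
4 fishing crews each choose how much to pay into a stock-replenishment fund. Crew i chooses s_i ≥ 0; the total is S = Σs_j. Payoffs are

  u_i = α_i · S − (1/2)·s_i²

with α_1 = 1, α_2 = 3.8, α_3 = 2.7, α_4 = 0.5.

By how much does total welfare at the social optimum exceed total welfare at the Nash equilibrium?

Crew i's FOC: ∂u_i/∂s_i = α_i − s_i = 0, so s_i* = α_i.
NE contributions = (1, 3.8, 2.7, 0.5); S = 8.
W^NE = (Σα)·S − ½Σα_i² = 8² − ½·22.98 = 52.51.
Planner sets s_i = Σα_j = 8 for every i, so S^SO = 4·8 = 32.
W^SO = (Σα)·S^SO − ½·4·(Σα)² = (4/2)·8² = 128.
Deadweight loss = W^SO − W^NE = 75.49.

75.49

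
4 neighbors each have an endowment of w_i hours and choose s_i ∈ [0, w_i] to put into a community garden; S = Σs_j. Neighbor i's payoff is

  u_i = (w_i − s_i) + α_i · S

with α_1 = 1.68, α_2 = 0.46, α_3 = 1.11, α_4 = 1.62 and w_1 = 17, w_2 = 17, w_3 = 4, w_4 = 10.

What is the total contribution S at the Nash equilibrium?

∂u_i/∂s_i = α_i − 1, so neighbor i contributes w_i if α_i > 1, else 0.
α_i > 1 for i ∈ {1, 3, 4}; NE contributions (17, 0, 4, 10), S = 31.

31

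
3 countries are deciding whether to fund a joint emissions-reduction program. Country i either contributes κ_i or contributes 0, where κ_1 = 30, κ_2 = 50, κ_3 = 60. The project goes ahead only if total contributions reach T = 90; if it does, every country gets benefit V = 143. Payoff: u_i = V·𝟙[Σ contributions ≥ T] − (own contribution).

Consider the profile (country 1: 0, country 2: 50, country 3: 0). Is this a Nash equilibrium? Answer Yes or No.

No

Total = 50 < 90: not provided.
Country 1 (pledges 0, payoff 0): pledging 30 → total 80, payoff -30. No gain.
Country 2 (pledges 50, payoff -50): dropping to 0 → total 0, payoff 0. Profitable deviation.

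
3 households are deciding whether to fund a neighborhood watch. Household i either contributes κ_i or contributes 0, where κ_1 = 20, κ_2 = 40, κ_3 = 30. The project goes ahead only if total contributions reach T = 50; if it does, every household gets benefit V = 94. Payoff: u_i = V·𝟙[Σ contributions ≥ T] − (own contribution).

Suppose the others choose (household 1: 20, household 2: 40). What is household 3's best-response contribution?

0

Others' total = 60 ≥ 50; contributing adds cost 30 for no extra benefit.
Best response: 0.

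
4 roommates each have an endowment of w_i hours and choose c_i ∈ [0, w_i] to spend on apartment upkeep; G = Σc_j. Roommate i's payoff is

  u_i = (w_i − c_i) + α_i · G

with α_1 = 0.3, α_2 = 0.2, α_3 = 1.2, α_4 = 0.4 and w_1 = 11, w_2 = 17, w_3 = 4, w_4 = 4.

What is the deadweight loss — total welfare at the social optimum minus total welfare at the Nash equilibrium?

∂u_i/∂c_i = α_i − 1, so roommate i contributes w_i if α_i > 1, else 0.
α_i > 1 for i ∈ {3}; NE contributions (0, 0, 4, 0), G = 4.
W^NE = Σw_i − G^NE + (Σα_i)·G^NE = 36 + 1.1·4 = 40.4.
Planner: ∂(Σu_j)/∂c_i = Σα_j − 1 = 1.1 > 0, so everyone contributes w_i; G^SO = 36, W^SO = 36 + 1.1·36 = 75.6.
Deadweight loss = 35.2.

35.2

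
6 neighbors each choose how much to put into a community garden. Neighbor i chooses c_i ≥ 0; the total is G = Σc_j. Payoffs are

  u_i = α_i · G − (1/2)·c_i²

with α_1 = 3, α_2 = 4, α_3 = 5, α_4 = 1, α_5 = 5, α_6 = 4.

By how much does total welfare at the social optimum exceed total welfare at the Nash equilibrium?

Neighbor i's FOC: ∂u_i/∂c_i = α_i − c_i = 0, so c_i* = α_i.
NE contributions = (3, 4, 5, 1, 5, 4); G = 22.
W^NE = (Σα)·G − ½Σα_i² = 22² − ½·92 = 438.
Planner sets c_i = Σα_j = 22 for every i, so G^SO = 6·22 = 132.
W^SO = (Σα)·G^SO − ½·6·(Σα)² = (6/2)·22² = 1452.
Deadweight loss = W^SO − W^NE = 1014.

1014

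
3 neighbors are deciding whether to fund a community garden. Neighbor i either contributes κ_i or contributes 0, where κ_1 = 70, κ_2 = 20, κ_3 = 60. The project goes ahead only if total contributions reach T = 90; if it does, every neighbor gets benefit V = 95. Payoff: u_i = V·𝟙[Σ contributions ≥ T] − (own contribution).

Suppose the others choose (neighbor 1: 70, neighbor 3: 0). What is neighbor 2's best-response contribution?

20

Others' total = 70. Contributing 20 brings total to 90 ≥ 90: gain V − κ_2 = 75.
Best response: 20.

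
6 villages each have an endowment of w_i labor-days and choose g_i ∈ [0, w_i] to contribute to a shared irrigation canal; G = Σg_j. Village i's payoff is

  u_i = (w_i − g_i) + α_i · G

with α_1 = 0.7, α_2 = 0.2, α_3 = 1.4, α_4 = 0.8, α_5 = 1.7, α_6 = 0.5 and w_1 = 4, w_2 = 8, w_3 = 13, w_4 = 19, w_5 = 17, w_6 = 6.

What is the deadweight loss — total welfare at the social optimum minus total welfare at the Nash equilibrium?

∂u_i/∂g_i = α_i − 1, so village i contributes w_i if α_i > 1, else 0.
α_i > 1 for i ∈ {3, 5}; NE contributions (0, 0, 13, 0, 17, 0), G = 30.
W^NE = Σw_i − G^NE + (Σα_i)·G^NE = 67 + 4.3·30 = 196.
Planner: ∂(Σu_j)/∂g_i = Σα_j − 1 = 4.3 > 0, so everyone contributes w_i; G^SO = 67, W^SO = 67 + 4.3·67 = 355.1.
Deadweight loss = 159.1.

159.1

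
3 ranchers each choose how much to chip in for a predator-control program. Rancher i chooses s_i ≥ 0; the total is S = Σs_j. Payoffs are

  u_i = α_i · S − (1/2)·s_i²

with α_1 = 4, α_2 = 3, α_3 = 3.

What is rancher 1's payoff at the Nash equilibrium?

Rancher i's FOC: ∂u_i/∂s_i = α_i − s_i = 0, so s_i* = α_i.
NE contributions = (4, 3, 3); S = 10.
u_1 = α_1·S − ½·(s_1)² = 4·10 − ½·4² = 32.

32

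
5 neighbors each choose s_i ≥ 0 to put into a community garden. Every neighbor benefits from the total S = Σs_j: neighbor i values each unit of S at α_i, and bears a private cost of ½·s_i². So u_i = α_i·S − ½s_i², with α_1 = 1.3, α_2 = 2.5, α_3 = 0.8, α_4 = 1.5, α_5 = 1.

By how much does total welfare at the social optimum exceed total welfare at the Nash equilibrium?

81.53

Neighbor i's FOC: ∂u_i/∂s_i = α_i − s_i = 0, so s_i* = α_i.
NE contributions = (1.3, 2.5, 0.8, 1.5, 1); S = 7.1.
W^NE = (Σα)·S − ½Σα_i² = 7.1² − ½·11.83 = 44.495.
Planner sets s_i = Σα_j = 7.1 for every i, so S^SO = 5·7.1 = 35.5.
W^SO = (Σα)·S^SO − ½·5·(Σα)² = (5/2)·7.1² = 126.025.
Deadweight loss = W^SO − W^NE = 81.53.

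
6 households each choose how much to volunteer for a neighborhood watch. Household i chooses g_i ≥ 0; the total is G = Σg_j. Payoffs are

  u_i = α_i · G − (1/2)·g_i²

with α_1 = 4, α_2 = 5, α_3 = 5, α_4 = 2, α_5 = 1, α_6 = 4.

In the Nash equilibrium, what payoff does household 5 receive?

Household i's FOC: ∂u_i/∂g_i = α_i − g_i = 0, so g_i* = α_i.
NE contributions = (4, 5, 5, 2, 1, 4); G = 21.
u_5 = α_5·G − ½·(g_5)² = 1·21 − ½·1² = 20.5.

20.5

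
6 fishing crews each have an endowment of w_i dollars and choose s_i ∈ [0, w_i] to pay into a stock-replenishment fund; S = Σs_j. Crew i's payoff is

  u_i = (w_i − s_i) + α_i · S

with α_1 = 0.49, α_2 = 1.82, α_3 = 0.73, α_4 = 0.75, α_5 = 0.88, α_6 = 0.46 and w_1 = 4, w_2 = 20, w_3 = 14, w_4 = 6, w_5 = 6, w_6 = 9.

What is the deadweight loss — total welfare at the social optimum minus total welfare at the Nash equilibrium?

161.07

∂u_i/∂s_i = α_i − 1, so crew i contributes w_i if α_i > 1, else 0.
α_i > 1 for i ∈ {2}; NE contributions (0, 20, 0, 0, 0, 0), S = 20.
W^NE = Σw_i − S^NE + (Σα_i)·S^NE = 59 + 4.13·20 = 141.6.
Planner: ∂(Σu_j)/∂s_i = Σα_j − 1 = 4.13 > 0, so everyone contributes w_i; S^SO = 59, W^SO = 59 + 4.13·59 = 302.67.
Deadweight loss = 161.07.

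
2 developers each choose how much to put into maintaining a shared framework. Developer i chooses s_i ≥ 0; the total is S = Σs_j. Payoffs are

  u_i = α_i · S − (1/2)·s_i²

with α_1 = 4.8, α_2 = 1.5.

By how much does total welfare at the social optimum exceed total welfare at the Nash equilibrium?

Developer i's FOC: ∂u_i/∂s_i = α_i − s_i = 0, so s_i* = α_i.
NE contributions = (4.8, 1.5); S = 6.3.
W^NE = (Σα)·S − ½Σα_i² = 6.3² − ½·25.29 = 27.045.
Planner sets s_i = Σα_j = 6.3 for every i, so S^SO = 2·6.3 = 12.6.
W^SO = (Σα)·S^SO − ½·2·(Σα)² = (2/2)·6.3² = 39.69.
Deadweight loss = W^SO − W^NE = 12.645.

12.645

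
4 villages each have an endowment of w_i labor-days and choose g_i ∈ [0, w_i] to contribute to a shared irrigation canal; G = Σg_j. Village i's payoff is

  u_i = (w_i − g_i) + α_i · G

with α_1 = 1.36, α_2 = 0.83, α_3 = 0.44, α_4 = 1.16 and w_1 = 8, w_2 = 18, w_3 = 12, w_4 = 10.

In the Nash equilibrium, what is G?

∂u_i/∂g_i = α_i − 1, so village i contributes w_i if α_i > 1, else 0.
α_i > 1 for i ∈ {1, 4}; NE contributions (8, 0, 0, 10), G = 18.

18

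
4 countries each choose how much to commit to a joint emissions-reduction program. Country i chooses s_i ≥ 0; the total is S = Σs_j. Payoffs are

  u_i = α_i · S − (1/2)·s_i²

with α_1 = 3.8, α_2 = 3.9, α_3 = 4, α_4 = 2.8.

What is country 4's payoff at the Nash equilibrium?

36.68

Country i's FOC: ∂u_i/∂s_i = α_i − s_i = 0, so s_i* = α_i.
NE contributions = (3.8, 3.9, 4, 2.8); S = 14.5.
u_4 = α_4·S − ½·(s_4)² = 2.8·14.5 − ½·2.8² = 36.68.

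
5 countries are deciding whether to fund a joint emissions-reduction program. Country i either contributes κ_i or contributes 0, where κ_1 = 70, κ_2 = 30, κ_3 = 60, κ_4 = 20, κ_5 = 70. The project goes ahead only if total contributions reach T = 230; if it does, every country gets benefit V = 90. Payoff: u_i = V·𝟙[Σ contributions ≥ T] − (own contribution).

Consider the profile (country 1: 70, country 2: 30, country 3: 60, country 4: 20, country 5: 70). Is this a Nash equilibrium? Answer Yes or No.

Total = 250 ≥ 230: provided.
Country 1 (pledges 70, payoff 20): dropping to 0 → total 180, payoff 0. No gain.
Country 2 (pledges 30, payoff 60): dropping to 0 → total 220, payoff 0. No gain.
Country 3 (pledges 60, payoff 30): dropping to 0 → total 190, payoff 0. No gain.
Country 4 (pledges 20, payoff 70): dropping to 0 → total 230, payoff 90. Profitable deviation.

No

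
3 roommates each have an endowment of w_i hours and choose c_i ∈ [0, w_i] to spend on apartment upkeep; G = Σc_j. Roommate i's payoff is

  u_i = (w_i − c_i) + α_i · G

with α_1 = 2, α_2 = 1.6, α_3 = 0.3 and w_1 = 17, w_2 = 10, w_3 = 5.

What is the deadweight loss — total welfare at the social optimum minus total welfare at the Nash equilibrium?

14.5

∂u_i/∂c_i = α_i − 1, so roommate i contributes w_i if α_i > 1, else 0.
α_i > 1 for i ∈ {1, 2}; NE contributions (17, 10, 0), G = 27.
W^NE = Σw_i − G^NE + (Σα_i)·G^NE = 32 + 2.9·27 = 110.3.
Planner: ∂(Σu_j)/∂c_i = Σα_j − 1 = 2.9 > 0, so everyone contributes w_i; G^SO = 32, W^SO = 32 + 2.9·32 = 124.8.
Deadweight loss = 14.5.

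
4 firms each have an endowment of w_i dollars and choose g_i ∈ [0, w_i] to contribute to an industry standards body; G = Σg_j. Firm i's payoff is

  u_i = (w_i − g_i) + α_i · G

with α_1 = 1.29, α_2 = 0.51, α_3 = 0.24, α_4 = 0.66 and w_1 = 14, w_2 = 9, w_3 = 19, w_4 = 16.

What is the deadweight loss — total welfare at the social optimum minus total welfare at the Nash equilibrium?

74.8

∂u_i/∂g_i = α_i − 1, so firm i contributes w_i if α_i > 1, else 0.
α_i > 1 for i ∈ {1}; NE contributions (14, 0, 0, 0), G = 14.
W^NE = Σw_i − G^NE + (Σα_i)·G^NE = 58 + 1.7·14 = 81.8.
Planner: ∂(Σu_j)/∂g_i = Σα_j − 1 = 1.7 > 0, so everyone contributes w_i; G^SO = 58, W^SO = 58 + 1.7·58 = 156.6.
Deadweight loss = 74.8.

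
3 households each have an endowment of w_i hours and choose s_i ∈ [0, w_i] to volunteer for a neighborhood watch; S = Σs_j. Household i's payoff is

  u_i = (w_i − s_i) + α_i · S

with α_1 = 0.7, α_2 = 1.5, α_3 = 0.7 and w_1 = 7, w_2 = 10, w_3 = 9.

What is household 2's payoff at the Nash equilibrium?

15

∂u_i/∂s_i = α_i − 1, so household i contributes w_i if α_i > 1, else 0.
α_i > 1 for i ∈ {2}; NE contributions (0, 10, 0), S = 10.
u_2 = (10 − 10) + 1.5·10 = 15.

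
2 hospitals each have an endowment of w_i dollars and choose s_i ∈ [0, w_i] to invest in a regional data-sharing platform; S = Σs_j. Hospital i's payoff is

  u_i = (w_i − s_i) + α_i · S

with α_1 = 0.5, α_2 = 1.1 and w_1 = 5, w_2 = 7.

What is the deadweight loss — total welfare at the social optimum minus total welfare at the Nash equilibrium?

∂u_i/∂s_i = α_i − 1, so hospital i contributes w_i if α_i > 1, else 0.
α_i > 1 for i ∈ {2}; NE contributions (0, 7), S = 7.
W^NE = Σw_i − S^NE + (Σα_i)·S^NE = 12 + 0.6·7 = 16.2.
Planner: ∂(Σu_j)/∂s_i = Σα_j − 1 = 0.6 > 0, so everyone contributes w_i; S^SO = 12, W^SO = 12 + 0.6·12 = 19.2.
Deadweight loss = 3.

3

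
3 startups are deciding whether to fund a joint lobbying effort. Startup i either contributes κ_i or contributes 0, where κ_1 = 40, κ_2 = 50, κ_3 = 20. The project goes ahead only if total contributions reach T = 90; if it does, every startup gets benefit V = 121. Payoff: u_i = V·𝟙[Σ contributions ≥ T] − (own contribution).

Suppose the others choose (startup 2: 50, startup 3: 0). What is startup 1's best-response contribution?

Others' total = 50. Contributing 40 brings total to 90 ≥ 90: gain V − κ_1 = 81.
Best response: 40.

40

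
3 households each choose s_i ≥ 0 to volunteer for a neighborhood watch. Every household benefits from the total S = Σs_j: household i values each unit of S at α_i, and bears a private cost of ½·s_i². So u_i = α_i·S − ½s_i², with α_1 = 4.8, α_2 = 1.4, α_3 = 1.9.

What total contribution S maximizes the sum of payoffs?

24.3

Planner FOC: ∂(Σu_j)/∂s_i = (Σα_j) − s_i = 0, so s_i^SO = Σα_j = 8.1 for every i; S^SO = 24.3.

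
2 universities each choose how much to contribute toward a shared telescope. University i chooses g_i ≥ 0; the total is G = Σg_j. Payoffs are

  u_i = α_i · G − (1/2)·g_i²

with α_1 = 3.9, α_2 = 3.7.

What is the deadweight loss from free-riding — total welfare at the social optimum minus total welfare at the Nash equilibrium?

14.45

University i's FOC: ∂u_i/∂g_i = α_i − g_i = 0, so g_i* = α_i.
NE contributions = (3.9, 3.7); G = 7.6.
W^NE = (Σα)·G − ½Σα_i² = 7.6² − ½·28.9 = 43.31.
Planner sets g_i = Σα_j = 7.6 for every i, so G^SO = 2·7.6 = 15.2.
W^SO = (Σα)·G^SO − ½·2·(Σα)² = (2/2)·7.6² = 57.76.
Deadweight loss = W^SO − W^NE = 14.45.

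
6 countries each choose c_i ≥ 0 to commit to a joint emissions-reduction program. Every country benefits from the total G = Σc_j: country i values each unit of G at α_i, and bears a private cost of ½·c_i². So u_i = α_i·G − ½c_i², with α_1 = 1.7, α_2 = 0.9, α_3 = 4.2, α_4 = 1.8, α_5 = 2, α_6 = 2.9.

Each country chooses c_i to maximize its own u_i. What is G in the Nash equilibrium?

13.5

Country i's FOC: ∂u_i/∂c_i = α_i − c_i = 0, so c_i* = α_i.
NE contributions = (1.7, 0.9, 4.2, 1.8, 2, 2.9); G = 13.5.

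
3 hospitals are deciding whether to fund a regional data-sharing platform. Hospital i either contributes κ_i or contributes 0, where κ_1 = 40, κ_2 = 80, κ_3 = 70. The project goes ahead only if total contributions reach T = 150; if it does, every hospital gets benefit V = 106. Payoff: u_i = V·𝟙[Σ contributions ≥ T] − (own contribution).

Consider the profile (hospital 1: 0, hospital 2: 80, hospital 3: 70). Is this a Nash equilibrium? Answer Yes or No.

Yes

Total = 150 ≥ 150: provided.
Hospital 1 (pledges 0, payoff 106): pledging 40 → total 190, payoff 66. No gain.
Hospital 2 (pledges 80, payoff 26): dropping to 0 → total 70, payoff 0. No gain.
Hospital 3 (pledges 70, payoff 36): dropping to 0 → total 80, payoff 0. No gain.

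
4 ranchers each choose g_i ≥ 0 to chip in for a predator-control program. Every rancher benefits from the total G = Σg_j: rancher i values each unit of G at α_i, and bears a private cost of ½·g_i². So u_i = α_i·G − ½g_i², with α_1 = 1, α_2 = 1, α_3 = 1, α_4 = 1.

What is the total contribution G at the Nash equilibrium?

4

Rancher i's FOC: ∂u_i/∂g_i = α_i − g_i = 0, so g_i* = α_i.
NE contributions = (1, 1, 1, 1); G = 4.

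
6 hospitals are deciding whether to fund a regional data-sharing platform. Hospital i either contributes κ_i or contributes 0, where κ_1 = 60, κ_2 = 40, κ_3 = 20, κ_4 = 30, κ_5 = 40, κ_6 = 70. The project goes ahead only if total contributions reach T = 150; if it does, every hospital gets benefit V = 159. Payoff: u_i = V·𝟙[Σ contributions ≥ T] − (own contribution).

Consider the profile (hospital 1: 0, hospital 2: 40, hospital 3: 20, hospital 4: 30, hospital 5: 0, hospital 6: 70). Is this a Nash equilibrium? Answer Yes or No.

Total = 160 ≥ 150: provided.
Hospital 1 (pledges 0, payoff 159): pledging 60 → total 220, payoff 99. No gain.
Hospital 2 (pledges 40, payoff 119): dropping to 0 → total 120, payoff 0. No gain.
Hospital 3 (pledges 20, payoff 139): dropping to 0 → total 140, payoff 0. No gain.
Hospital 4 (pledges 30, payoff 129): dropping to 0 → total 130, payoff 0. No gain.
Hospital 5 (pledges 0, payoff 159): pledging 40 → total 200, payoff 119. No gain.
Hospital 6 (pledges 70, payoff 89): dropping to 0 → total 90, payoff 0. No gain.

Yes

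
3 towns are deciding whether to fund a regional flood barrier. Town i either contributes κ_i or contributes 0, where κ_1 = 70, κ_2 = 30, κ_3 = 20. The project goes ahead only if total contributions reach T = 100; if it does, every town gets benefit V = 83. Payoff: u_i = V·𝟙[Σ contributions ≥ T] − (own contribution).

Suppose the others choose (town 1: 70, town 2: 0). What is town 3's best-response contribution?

Others' total = 70. Even contributing 20 gives 90 < 100: no benefit either way.
Best response: 0.

0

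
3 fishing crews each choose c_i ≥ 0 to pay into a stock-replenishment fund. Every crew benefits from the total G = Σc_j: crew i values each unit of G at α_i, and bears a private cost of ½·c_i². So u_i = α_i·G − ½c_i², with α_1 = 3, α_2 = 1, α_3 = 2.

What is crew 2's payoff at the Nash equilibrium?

5.5

Crew i's FOC: ∂u_i/∂c_i = α_i − c_i = 0, so c_i* = α_i.
NE contributions = (3, 1, 2); G = 6.
u_2 = α_2·G − ½·(c_2)² = 1·6 − ½·1² = 5.5.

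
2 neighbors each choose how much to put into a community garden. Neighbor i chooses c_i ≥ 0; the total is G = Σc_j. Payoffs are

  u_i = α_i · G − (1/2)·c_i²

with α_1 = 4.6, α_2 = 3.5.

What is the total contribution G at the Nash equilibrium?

8.1

Neighbor i's FOC: ∂u_i/∂c_i = α_i − c_i = 0, so c_i* = α_i.
NE contributions = (4.6, 3.5); G = 8.1.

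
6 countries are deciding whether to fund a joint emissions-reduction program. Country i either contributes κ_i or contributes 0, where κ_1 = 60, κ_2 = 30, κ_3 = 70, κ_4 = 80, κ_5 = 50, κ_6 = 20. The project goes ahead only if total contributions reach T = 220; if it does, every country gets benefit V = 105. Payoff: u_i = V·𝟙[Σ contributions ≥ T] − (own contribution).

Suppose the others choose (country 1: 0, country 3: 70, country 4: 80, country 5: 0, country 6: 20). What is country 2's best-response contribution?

Others' total = 170. Even contributing 30 gives 200 < 220: no benefit either way.
Best response: 0.

0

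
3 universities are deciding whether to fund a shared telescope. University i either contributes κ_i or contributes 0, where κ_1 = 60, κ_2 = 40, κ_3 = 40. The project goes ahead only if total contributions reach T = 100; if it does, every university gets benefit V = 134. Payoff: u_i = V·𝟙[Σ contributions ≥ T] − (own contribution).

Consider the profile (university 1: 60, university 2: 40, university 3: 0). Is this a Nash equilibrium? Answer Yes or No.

Yes

Total = 100 ≥ 100: provided.
University 1 (pledges 60, payoff 74): dropping to 0 → total 40, payoff 0. No gain.
University 2 (pledges 40, payoff 94): dropping to 0 → total 60, payoff 0. No gain.
University 3 (pledges 0, payoff 134): pledging 40 → total 140, payoff 94. No gain.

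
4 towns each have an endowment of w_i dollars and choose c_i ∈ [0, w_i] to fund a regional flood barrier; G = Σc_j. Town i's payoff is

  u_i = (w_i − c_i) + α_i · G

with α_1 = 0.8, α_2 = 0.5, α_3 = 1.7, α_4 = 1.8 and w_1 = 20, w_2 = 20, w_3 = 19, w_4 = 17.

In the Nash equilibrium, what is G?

36

∂u_i/∂c_i = α_i − 1, so town i contributes w_i if α_i > 1, else 0.
α_i > 1 for i ∈ {3, 4}; NE contributions (0, 0, 19, 17), G = 36.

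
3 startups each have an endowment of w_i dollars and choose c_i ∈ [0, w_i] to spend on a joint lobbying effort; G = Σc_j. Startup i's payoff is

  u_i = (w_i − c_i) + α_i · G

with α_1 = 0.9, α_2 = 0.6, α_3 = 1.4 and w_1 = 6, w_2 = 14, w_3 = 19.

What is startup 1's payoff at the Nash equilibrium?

23.1

∂u_i/∂c_i = α_i − 1, so startup i contributes w_i if α_i > 1, else 0.
α_i > 1 for i ∈ {3}; NE contributions (0, 0, 19), G = 19.
u_1 = (6 − 0) + 0.9·19 = 23.1.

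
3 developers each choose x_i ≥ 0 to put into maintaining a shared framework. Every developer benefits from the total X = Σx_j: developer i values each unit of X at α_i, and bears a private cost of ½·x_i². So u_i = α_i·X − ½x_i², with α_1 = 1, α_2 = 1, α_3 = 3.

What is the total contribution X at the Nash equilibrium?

Developer i's FOC: ∂u_i/∂x_i = α_i − x_i = 0, so x_i* = α_i.
NE contributions = (1, 1, 3); X = 5.

5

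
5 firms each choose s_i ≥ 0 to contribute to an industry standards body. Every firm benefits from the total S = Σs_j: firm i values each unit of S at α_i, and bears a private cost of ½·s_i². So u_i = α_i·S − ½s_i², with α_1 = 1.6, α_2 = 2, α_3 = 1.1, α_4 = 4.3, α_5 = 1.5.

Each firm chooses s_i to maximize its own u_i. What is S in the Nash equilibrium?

Firm i's FOC: ∂u_i/∂s_i = α_i − s_i = 0, so s_i* = α_i.
NE contributions = (1.6, 2, 1.1, 4.3, 1.5); S = 10.5.

10.5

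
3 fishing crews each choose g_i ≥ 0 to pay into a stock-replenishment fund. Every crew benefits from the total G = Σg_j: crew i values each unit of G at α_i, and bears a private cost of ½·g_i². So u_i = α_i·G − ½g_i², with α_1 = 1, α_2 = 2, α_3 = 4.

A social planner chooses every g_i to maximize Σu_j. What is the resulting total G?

21

Planner FOC: ∂(Σu_j)/∂g_i = (Σα_j) − g_i = 0, so g_i^SO = Σα_j = 7 for every i; G^SO = 21.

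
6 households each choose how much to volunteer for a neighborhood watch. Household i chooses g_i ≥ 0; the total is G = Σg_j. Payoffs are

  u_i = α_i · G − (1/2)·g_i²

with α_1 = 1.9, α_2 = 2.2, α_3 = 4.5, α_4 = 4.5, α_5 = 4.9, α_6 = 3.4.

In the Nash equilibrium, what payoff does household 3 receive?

Household i's FOC: ∂u_i/∂g_i = α_i − g_i = 0, so g_i* = α_i.
NE contributions = (1.9, 2.2, 4.5, 4.5, 4.9, 3.4); G = 21.4.
u_3 = α_3·G − ½·(g_3)² = 4.5·21.4 − ½·4.5² = 86.175.

86.175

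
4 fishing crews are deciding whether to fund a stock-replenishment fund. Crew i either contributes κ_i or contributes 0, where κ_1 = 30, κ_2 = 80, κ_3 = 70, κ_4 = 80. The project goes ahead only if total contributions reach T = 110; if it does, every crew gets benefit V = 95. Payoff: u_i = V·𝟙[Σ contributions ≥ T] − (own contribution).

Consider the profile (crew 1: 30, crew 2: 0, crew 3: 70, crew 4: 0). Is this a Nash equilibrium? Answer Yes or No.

Total = 100 < 110: not provided.
Crew 1 (pledges 30, payoff -30): dropping to 0 → total 70, payoff 0. Profitable deviation.

No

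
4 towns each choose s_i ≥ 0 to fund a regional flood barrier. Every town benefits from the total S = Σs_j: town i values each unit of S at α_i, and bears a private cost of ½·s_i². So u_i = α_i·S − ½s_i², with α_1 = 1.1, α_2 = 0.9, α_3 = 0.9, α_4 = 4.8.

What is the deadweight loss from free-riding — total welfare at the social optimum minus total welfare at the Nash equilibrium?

72.225

Town i's FOC: ∂u_i/∂s_i = α_i − s_i = 0, so s_i* = α_i.
NE contributions = (1.1, 0.9, 0.9, 4.8); S = 7.7.
W^NE = (Σα)·S − ½Σα_i² = 7.7² − ½·25.87 = 46.355.
Planner sets s_i = Σα_j = 7.7 for every i, so S^SO = 4·7.7 = 30.8.
W^SO = (Σα)·S^SO − ½·4·(Σα)² = (4/2)·7.7² = 118.58.
Deadweight loss = W^SO − W^NE = 72.225.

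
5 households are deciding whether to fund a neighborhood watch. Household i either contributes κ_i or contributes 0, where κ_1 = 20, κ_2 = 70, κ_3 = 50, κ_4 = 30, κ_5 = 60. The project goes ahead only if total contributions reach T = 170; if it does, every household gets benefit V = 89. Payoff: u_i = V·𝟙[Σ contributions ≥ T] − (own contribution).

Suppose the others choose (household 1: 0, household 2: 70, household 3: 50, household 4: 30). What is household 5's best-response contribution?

60

Others' total = 150. Contributing 60 brings total to 210 ≥ 170: gain V − κ_5 = 29.
Best response: 60.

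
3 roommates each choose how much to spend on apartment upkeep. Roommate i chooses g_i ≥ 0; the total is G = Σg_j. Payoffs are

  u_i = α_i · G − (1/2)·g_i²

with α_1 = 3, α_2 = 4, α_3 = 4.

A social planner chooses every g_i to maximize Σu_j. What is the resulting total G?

Planner FOC: ∂(Σu_j)/∂g_i = (Σα_j) − g_i = 0, so g_i^SO = Σα_j = 11 for every i; G^SO = 33.

33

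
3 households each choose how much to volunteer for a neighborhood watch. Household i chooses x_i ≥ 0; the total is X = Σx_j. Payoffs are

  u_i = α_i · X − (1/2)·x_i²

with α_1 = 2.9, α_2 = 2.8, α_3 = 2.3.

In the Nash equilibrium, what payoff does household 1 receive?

18.995

Household i's FOC: ∂u_i/∂x_i = α_i − x_i = 0, so x_i* = α_i.
NE contributions = (2.9, 2.8, 2.3); X = 8.
u_1 = α_1·X − ½·(x_1)² = 2.9·8 − ½·2.9² = 18.995.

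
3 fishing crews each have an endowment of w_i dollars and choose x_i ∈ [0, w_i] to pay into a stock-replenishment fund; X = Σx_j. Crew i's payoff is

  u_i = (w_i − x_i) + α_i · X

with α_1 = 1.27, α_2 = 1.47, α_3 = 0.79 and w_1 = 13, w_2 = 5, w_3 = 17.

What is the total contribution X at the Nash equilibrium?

∂u_i/∂x_i = α_i − 1, so crew i contributes w_i if α_i > 1, else 0.
α_i > 1 for i ∈ {1, 2}; NE contributions (13, 5, 0), X = 18.

18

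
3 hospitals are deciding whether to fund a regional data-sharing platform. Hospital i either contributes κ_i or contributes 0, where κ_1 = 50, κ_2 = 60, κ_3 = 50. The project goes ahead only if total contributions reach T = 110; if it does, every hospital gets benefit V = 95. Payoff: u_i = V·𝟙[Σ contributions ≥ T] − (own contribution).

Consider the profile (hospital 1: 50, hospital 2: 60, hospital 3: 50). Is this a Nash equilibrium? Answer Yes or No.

Total = 160 ≥ 110: provided.
Hospital 1 (pledges 50, payoff 45): dropping to 0 → total 110, payoff 95. Profitable deviation.

No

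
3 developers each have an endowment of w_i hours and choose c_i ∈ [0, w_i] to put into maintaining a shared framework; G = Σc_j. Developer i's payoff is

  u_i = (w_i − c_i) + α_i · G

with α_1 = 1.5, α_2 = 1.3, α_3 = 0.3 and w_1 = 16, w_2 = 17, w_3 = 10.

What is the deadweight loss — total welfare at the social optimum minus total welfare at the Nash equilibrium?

21

∂u_i/∂c_i = α_i − 1, so developer i contributes w_i if α_i > 1, else 0.
α_i > 1 for i ∈ {1, 2}; NE contributions (16, 17, 0), G = 33.
W^NE = Σw_i − G^NE + (Σα_i)·G^NE = 43 + 2.1·33 = 112.3.
Planner: ∂(Σu_j)/∂c_i = Σα_j − 1 = 2.1 > 0, so everyone contributes w_i; G^SO = 43, W^SO = 43 + 2.1·43 = 133.3.
Deadweight loss = 21.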